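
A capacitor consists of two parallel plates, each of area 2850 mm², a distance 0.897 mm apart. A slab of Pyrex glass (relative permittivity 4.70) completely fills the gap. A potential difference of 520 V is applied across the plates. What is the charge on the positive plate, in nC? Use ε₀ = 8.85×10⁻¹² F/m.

A = 2850 mm² = 2.85×10⁻³ m².
C = κε₀A/d = 4.70 × 8.85×10⁻¹² × 2.85×10⁻³ / 8.97×10⁻⁴ = 1.32×10⁻¹⁰ F.
Q = CV = 1.32×10⁻¹⁰ × 520 = 6.87×10⁻⁸ C.

68.7 nC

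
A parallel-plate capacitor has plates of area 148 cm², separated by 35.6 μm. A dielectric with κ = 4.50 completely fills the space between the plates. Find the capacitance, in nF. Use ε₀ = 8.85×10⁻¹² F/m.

16.6 nF

A = 148 cm² = 1.48×10⁻² m².
C = κε₀A/d = 4.50 × 8.85×10⁻¹² × 1.48×10⁻² / 3.56×10⁻⁵ = 1.66×10⁻⁸ F.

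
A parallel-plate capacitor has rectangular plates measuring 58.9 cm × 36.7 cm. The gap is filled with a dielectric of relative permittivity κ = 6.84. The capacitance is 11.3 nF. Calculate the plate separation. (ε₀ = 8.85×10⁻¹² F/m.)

d ≈ 1.16 mm

A = 58.9 × 36.7 cm² = 0.216 m².
d = κε₀A/C = 6.84 × 8.85×10⁻¹² × 0.216 / 1.13×10⁻⁸ = 1.16×10⁻³ m.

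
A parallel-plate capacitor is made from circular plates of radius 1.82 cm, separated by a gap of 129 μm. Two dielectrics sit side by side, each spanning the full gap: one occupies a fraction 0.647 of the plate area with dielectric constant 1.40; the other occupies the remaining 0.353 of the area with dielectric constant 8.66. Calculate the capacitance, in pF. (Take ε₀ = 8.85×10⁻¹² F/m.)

A = π(1.82 cm)² = 1.04×10⁻³ m².
Side-by-side slabs ⇒ two capacitors in parallel, each spanning the full gap.
C₁ = κ₁ε₀A₁/d = 1.40 × 8.85×10⁻¹² × 6.73×10⁻⁴ / 1.29×10⁻⁴ = 6.47×10⁻¹¹ F.
C₂ = κ₂ε₀A₂/d = 8.66 × 8.85×10⁻¹² × 3.67×10⁻⁴ / 1.29×10⁻⁴ = 2.18×10⁻¹⁰ F.
C = C₁ + C₂ = 2.83×10⁻¹⁰ F.

C ≈ 283 pF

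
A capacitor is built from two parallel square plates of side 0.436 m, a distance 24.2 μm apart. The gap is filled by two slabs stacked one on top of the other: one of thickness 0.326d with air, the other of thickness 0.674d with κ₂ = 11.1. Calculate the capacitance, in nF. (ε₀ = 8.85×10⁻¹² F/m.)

180 nF

A = (0.436 m)² = 0.190 m².
Stacked slabs ⇒ two capacitors in series, each with the full plate area.
C₁ = κ₁ε₀A/d₁ = 1.00 × 8.85×10⁻¹² × 0.190 / 7.89×10⁻⁶ = 2.13×10⁻⁷ F.
C₂ = κ₂ε₀A/d₂ = 11.1 × 8.85×10⁻¹² × 0.190 / 1.63×10⁻⁵ = 1.14×10⁻⁶ F.
C = (1/C₁ + 1/C₂)⁻¹ = 1.80×10⁻⁷ F.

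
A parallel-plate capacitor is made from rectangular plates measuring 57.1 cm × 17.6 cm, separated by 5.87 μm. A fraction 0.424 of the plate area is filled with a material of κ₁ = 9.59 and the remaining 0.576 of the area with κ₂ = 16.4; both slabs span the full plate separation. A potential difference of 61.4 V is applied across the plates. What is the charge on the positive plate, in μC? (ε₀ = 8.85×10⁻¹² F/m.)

Q ≈ 126 μC

A = 57.1 × 17.6 cm² = 0.100 m².
Side-by-side slabs ⇒ two capacitors in parallel, each spanning the full gap.
C₁ = κ₁ε₀A₁/d = 9.59 × 8.85×10⁻¹² × 4.26×10⁻² / 5.87×10⁻⁶ = 6.16×10⁻⁷ F.
C₂ = κ₂ε₀A₂/d = 16.4 × 8.85×10⁻¹² × 5.79×10⁻² / 5.87×10⁻⁶ = 1.43×10⁻⁶ F.
C = C₁ + C₂ = 2.05×10⁻⁶ F.
Q = CV = 2.05×10⁻⁶ × 61.4 = 1.26×10⁻⁴ C.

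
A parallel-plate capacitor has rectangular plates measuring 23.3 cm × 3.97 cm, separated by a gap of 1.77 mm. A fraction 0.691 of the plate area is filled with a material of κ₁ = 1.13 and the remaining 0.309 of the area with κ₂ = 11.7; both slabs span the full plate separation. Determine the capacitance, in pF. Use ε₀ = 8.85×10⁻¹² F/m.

C ≈ 203 pF

A = 23.3 × 3.97 cm² = 9.25×10⁻³ m².
Side-by-side slabs ⇒ two capacitors in parallel, each spanning the full gap.
C₁ = κ₁ε₀A₁/d = 1.13 × 8.85×10⁻¹² × 6.39×10⁻³ / 1.77×10⁻³ = 3.61×10⁻¹¹ F.
C₂ = κ₂ε₀A₂/d = 11.7 × 8.85×10⁻¹² × 2.86×10⁻³ / 1.77×10⁻³ = 1.67×10⁻¹⁰ F.
C = C₁ + C₂ = 2.03×10⁻¹⁰ F.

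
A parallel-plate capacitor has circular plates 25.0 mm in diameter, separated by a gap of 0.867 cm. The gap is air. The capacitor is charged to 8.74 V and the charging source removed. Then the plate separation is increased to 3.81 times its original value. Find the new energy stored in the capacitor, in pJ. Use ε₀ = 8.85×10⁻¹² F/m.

A = π(25.0/2 mm)² = 4.91×10⁻⁴ m².
Initially C₁ = ε₀A/d = 8.85×10⁻¹² × 4.91×10⁻⁴ / 8.67×10⁻³ = 5.01×10⁻¹³ F.
U₁ = 1.91×10⁻¹¹ J.
Isolated ⇒ Q is held fixed. C₂ = 0.262 C₁ and U = Q²/(2C), so U₂/U₁ = C₁/C₂ = 3.81.
U₂ = 3.81 × 1.91×10⁻¹¹ = 7.29×10⁻¹¹ J.

U ≈ 72.9 pJ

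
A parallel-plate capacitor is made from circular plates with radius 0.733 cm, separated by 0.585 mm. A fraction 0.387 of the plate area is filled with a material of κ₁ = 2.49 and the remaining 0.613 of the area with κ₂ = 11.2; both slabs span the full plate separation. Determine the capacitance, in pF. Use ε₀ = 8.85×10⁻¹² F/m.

A = π(0.733 cm)² = 1.69×10⁻⁴ m².
Side-by-side slabs ⇒ two capacitors in parallel, each spanning the full gap.
C₁ = κ₁ε₀A₁/d = 2.49 × 8.85×10⁻¹² × 6.53×10⁻⁵ / 5.85×10⁻⁴ = 2.46×10⁻¹² F.
C₂ = κ₂ε₀A₂/d = 11.2 × 8.85×10⁻¹² × 1.03×10⁻⁴ / 5.85×10⁻⁴ = 1.75×10⁻¹¹ F.
C = C₁ + C₂ = 2.00×10⁻¹¹ F.

20.0 pF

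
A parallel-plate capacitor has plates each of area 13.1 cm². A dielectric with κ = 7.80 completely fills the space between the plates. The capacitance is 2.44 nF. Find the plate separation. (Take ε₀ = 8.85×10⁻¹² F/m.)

37.1 μm

A = 13.1 cm² = 1.31×10⁻³ m².
d = κε₀A/C = 7.80 × 8.85×10⁻¹² × 1.31×10⁻³ / 2.44×10⁻⁹ = 3.71×10⁻⁵ m.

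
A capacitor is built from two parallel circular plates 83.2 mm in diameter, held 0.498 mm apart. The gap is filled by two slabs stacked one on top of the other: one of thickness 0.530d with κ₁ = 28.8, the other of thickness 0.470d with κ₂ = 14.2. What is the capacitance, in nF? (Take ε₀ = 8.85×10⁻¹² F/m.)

A = π(83.2/2 mm)² = 5.44×10⁻³ m².
Stacked slabs ⇒ two capacitors in series, each with the full plate area.
C₁ = κ₁ε₀A/d₁ = 28.8 × 8.85×10⁻¹² × 5.44×10⁻³ / 2.64×10⁻⁴ = 5.25×10⁻⁹ F.
C₂ = κ₂ε₀A/d₂ = 14.2 × 8.85×10⁻¹² × 5.44×10⁻³ / 2.34×10⁻⁴ = 2.92×10⁻⁹ F.
C = (1/C₁ + 1/C₂)⁻¹ = 1.88×10⁻⁹ F.

C ≈ 1.88 nF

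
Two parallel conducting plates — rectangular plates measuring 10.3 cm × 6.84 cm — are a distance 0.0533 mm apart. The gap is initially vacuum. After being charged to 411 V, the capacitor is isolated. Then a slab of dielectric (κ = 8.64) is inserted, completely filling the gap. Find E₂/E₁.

Isolated ⇒ Q is held fixed.
V₂ = Q/C₂ = V₁/8.64; E = V/d, so E₂/E₁ = (V₂/V₁)(d₁/d₂) = 0.116.

0.116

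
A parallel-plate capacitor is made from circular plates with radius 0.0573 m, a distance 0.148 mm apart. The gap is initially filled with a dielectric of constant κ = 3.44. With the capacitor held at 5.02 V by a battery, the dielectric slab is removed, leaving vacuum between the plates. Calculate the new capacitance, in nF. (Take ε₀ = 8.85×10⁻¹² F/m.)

C ≈ 0.617 nF

A = π(0.0573 m)² = 1.03×10⁻² m².
Initially C₁ = κε₀A/d = 3.44 × 8.85×10⁻¹² × 1.03×10⁻² / 1.48×10⁻⁴ = 2.12×10⁻⁹ F.
C = κε₀A/d scales with κ, so C₂/C₁ = 1/κ = 1/3.44 = 0.291.
C₂ = 0.291 × 2.12×10⁻⁹ = 6.17×10⁻¹⁰ F.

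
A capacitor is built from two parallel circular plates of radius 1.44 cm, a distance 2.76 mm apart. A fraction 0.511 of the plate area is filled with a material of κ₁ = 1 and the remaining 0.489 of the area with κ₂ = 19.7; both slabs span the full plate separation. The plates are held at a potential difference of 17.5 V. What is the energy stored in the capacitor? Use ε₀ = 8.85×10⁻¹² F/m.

A = π(1.44 cm)² = 6.51×10⁻⁴ m².
Side-by-side slabs ⇒ two capacitors in parallel, each spanning the full gap.
C₁ = κ₁ε₀A₁/d = 1.00 × 8.85×10⁻¹² × 3.33×10⁻⁴ / 2.76×10⁻³ = 1.07×10⁻¹² F.
C₂ = κ₂ε₀A₂/d = 19.7 × 8.85×10⁻¹² × 3.19×10⁻⁴ / 2.76×10⁻³ = 2.01×10⁻¹¹ F.
C = C₁ + C₂ = 2.12×10⁻¹¹ F.
U = ½CV² = ½ × 2.12×10⁻¹¹ × (17.5)² = 3.24×10⁻⁹ J.

3.24 nJ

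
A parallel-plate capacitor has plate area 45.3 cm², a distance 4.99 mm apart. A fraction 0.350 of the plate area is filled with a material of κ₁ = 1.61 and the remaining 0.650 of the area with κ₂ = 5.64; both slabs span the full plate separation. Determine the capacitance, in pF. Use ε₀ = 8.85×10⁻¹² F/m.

A = 45.3 cm² = 4.53×10⁻³ m².
Side-by-side slabs ⇒ two capacitors in parallel, each spanning the full gap.
C₁ = κ₁ε₀A₁/d = 1.61 × 8.85×10⁻¹² × 1.59×10⁻³ / 4.99×10⁻³ = 4.53×10⁻¹² F.
C₂ = κ₂ε₀A₂/d = 5.64 × 8.85×10⁻¹² × 2.94×10⁻³ / 4.99×10⁻³ = 2.95×10⁻¹¹ F.
C = C₁ + C₂ = 3.40×10⁻¹¹ F.

34.0 pF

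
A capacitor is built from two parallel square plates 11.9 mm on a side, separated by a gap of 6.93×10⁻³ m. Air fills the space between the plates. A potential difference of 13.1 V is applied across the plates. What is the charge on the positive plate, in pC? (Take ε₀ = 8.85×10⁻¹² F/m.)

2.37 pC

A = (11.9 mm)² = 1.42×10⁻⁴ m².
C = ε₀A/d = 8.85×10⁻¹² × 1.42×10⁻⁴ / 6.93×10⁻³ = 1.81×10⁻¹³ F.
Q = CV = 1.81×10⁻¹³ × 13.1 = 2.37×10⁻¹² C.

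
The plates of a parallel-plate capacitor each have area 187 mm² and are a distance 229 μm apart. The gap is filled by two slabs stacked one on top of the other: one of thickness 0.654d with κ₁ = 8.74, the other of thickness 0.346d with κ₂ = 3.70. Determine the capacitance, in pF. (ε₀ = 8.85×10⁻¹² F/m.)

A = 187 mm² = 1.87×10⁻⁴ m².
Stacked slabs ⇒ two capacitors in series, each with the full plate area.
C₁ = κ₁ε₀A/d₁ = 8.74 × 8.85×10⁻¹² × 1.87×10⁻⁴ / 1.50×10⁻⁴ = 9.66×10⁻¹¹ F.
C₂ = κ₂ε₀A/d₂ = 3.70 × 8.85×10⁻¹² × 1.87×10⁻⁴ / 7.92×10⁻⁵ = 7.73×10⁻¹¹ F.
C = (1/C₁ + 1/C₂)⁻¹ = 4.29×10⁻¹¹ F.

42.9 pF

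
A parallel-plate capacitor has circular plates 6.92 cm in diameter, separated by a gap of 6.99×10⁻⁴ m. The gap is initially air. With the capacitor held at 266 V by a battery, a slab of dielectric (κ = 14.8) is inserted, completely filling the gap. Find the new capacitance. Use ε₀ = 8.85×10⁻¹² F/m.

0.705 nF

A = π(6.92/2 cm)² = 3.76×10⁻³ m².
Initially C₁ = ε₀A/d = 8.85×10⁻¹² × 3.76×10⁻³ / 6.99×10⁻⁴ = 4.76×10⁻¹¹ F.
C = κε₀A/d scales with κ, so C₂/C₁ = κ = 14.8.
C₂ = 14.8 × 4.76×10⁻¹¹ = 7.05×10⁻¹⁰ F.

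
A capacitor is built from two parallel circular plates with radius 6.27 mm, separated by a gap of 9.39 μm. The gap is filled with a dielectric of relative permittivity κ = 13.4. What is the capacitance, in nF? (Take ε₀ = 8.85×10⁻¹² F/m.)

A = π(6.27 mm)² = 1.24×10⁻⁴ m².
C = κε₀A/d = 13.4 × 8.85×10⁻¹² × 1.24×10⁻⁴ / 9.39×10⁻⁶ = 1.56×10⁻⁹ F.

C ≈ 1.56 nF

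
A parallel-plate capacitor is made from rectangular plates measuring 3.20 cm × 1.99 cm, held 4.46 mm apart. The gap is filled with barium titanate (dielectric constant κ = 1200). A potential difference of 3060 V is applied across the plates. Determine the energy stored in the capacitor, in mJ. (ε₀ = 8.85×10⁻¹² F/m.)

U ≈ 7.10 mJ

A = 3.20 × 1.99 cm² = 6.37×10⁻⁴ m².
C = κε₀A/d = 1200 × 8.85×10⁻¹² × 6.37×10⁻⁴ / 4.46×10⁻³ = 1.52×10⁻⁹ F.
U = ½CV² = ½ × 1.52×10⁻⁹ × (3060)² = 7.10×10⁻³ J.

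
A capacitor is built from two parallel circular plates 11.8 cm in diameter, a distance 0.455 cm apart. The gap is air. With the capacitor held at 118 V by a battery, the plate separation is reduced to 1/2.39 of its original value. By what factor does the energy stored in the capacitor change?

Battery connected ⇒ V is held fixed.
C₂ = 2.39 C₁ and U = ½CV², so U₂/U₁ = C₂/C₁ = 2.39.

U₂/U₁ ≈ 2.39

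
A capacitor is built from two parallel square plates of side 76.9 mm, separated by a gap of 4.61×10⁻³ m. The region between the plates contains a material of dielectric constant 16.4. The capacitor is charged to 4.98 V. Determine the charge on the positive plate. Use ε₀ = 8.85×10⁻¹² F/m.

A = (76.9 mm)² = 5.91×10⁻³ m².
C = κε₀A/d = 16.4 × 8.85×10⁻¹² × 5.91×10⁻³ / 4.61×10⁻³ = 1.86×10⁻¹⁰ F.
Q = CV = 1.86×10⁻¹⁰ × 4.98 = 9.27×10⁻¹⁰ C.

0.927 nC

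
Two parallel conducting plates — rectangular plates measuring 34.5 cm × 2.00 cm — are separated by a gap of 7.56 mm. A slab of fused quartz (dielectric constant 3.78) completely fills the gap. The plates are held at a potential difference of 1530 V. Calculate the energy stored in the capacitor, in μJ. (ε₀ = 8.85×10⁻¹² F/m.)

A = 34.5 × 2.00 cm² = 6.90×10⁻³ m².
C = κε₀A/d = 3.78 × 8.85×10⁻¹² × 6.90×10⁻³ / 7.56×10⁻³ = 3.05×10⁻¹¹ F.
U = ½CV² = ½ × 3.05×10⁻¹¹ × (1530)² = 3.57×10⁻⁵ J.

U ≈ 35.7 μJ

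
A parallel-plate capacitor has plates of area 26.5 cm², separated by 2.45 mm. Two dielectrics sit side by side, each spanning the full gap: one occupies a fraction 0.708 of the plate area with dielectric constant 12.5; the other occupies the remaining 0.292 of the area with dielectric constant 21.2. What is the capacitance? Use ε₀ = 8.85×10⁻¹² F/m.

144 pF

A = 26.5 cm² = 2.65×10⁻³ m².
Side-by-side slabs ⇒ two capacitors in parallel, each spanning the full gap.
C₁ = κ₁ε₀A₁/d = 12.5 × 8.85×10⁻¹² × 1.88×10⁻³ / 2.45×10⁻³ = 8.47×10⁻¹¹ F.
C₂ = κ₂ε₀A₂/d = 21.2 × 8.85×10⁻¹² × 7.74×10⁻⁴ / 2.45×10⁻³ = 5.93×10⁻¹¹ F.
C = C₁ + C₂ = 1.44×10⁻¹⁰ F.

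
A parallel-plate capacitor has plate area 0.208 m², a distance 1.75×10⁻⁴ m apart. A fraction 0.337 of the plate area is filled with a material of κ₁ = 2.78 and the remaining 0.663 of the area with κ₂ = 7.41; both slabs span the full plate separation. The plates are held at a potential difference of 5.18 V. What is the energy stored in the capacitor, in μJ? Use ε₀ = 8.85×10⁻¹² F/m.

U ≈ 0.826 μJ

Side-by-side slabs ⇒ two capacitors in parallel, each spanning the full gap.
C₁ = κ₁ε₀A₁/d = 2.78 × 8.85×10⁻¹² × 7.01×10⁻² / 1.75×10⁻⁴ = 9.85×10⁻⁹ F.
C₂ = κ₂ε₀A₂/d = 7.41 × 8.85×10⁻¹² × 0.138 / 1.75×10⁻⁴ = 5.17×10⁻⁸ F.
C = C₁ + C₂ = 6.15×10⁻⁸ F.
U = ½CV² = ½ × 6.15×10⁻⁸ × (5.18)² = 8.26×10⁻⁷ J.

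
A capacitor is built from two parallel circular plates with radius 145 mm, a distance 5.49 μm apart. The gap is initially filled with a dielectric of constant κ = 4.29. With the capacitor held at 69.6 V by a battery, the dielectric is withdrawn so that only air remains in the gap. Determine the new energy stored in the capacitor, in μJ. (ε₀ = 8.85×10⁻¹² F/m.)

A = π(145 mm)² = 6.61×10⁻² m².
Initially C₁ = κε₀A/d = 4.29 × 8.85×10⁻¹² × 6.61×10⁻² / 5.49×10⁻⁶ = 4.57×10⁻⁷ F.
U₁ = 1.11×10⁻³ J.
Battery connected ⇒ V is held fixed. C₂ = 0.233 C₁ and U = ½CV², so U₂/U₁ = C₂/C₁ = 0.233.
U₂ = 0.233 × 1.11×10⁻³ = 2.58×10⁻⁴ J.

U ≈ 258 μJ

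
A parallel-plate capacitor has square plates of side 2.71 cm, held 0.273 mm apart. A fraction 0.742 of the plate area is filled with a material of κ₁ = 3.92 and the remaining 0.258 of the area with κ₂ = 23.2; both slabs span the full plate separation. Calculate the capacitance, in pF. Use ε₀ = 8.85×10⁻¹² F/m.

C ≈ 212 pF

A = (2.71 cm)² = 7.34×10⁻⁴ m².
Side-by-side slabs ⇒ two capacitors in parallel, each spanning the full gap.
C₁ = κ₁ε₀A₁/d = 3.92 × 8.85×10⁻¹² × 5.45×10⁻⁴ / 2.73×10⁻⁴ = 6.92×10⁻¹¹ F.
C₂ = κ₂ε₀A₂/d = 23.2 × 8.85×10⁻¹² × 1.89×10⁻⁴ / 2.73×10⁻⁴ = 1.43×10⁻¹⁰ F.
C = C₁ + C₂ = 2.12×10⁻¹⁰ F.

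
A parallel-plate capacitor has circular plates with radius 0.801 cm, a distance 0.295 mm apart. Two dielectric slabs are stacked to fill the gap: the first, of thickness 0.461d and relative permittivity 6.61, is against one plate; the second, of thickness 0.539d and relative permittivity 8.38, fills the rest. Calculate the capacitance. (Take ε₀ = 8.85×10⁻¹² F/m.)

A = π(0.801 cm)² = 2.02×10⁻⁴ m².
Stacked slabs ⇒ two capacitors in series, each with the full plate area.
C₁ = κ₁ε₀A/d₁ = 6.61 × 8.85×10⁻¹² × 2.02×10⁻⁴ / 1.36×10⁻⁴ = 8.67×10⁻¹¹ F.
C₂ = κ₂ε₀A/d₂ = 8.38 × 8.85×10⁻¹² × 2.02×10⁻⁴ / 1.59×10⁻⁴ = 9.40×10⁻¹¹ F.
C = (1/C₁ + 1/C₂)⁻¹ = 4.51×10⁻¹¹ F.

C ≈ 45.1 pF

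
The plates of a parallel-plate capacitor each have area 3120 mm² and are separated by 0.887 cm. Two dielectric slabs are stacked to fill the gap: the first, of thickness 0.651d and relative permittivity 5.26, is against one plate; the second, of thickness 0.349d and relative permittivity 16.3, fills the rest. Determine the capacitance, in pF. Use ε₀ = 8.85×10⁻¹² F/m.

A = 3120 mm² = 3.12×10⁻³ m².
Stacked slabs ⇒ two capacitors in series, each with the full plate area.
C₁ = κ₁ε₀A/d₁ = 5.26 × 8.85×10⁻¹² × 3.12×10⁻³ / 5.77×10⁻³ = 2.52×10⁻¹¹ F.
C₂ = κ₂ε₀A/d₂ = 16.3 × 8.85×10⁻¹² × 3.12×10⁻³ / 3.10×10⁻³ = 1.45×10⁻¹⁰ F.
C = (1/C₁ + 1/C₂)⁻¹ = 2.14×10⁻¹¹ F.

21.4 pF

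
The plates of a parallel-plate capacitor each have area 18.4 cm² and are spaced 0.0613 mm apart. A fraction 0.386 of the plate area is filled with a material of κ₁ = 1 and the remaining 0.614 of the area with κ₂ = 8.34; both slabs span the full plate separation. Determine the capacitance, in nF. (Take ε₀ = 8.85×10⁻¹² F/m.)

A = 18.4 cm² = 1.84×10⁻³ m².
Side-by-side slabs ⇒ two capacitors in parallel, each spanning the full gap.
C₁ = κ₁ε₀A₁/d = 1.00 × 8.85×10⁻¹² × 7.10×10⁻⁴ / 6.13×10⁻⁵ = 1.03×10⁻¹⁰ F.
C₂ = κ₂ε₀A₂/d = 8.34 × 8.85×10⁻¹² × 1.13×10⁻³ / 6.13×10⁻⁵ = 1.36×10⁻⁹ F.
C = C₁ + C₂ = 1.46×10⁻⁹ F.

1.46 nF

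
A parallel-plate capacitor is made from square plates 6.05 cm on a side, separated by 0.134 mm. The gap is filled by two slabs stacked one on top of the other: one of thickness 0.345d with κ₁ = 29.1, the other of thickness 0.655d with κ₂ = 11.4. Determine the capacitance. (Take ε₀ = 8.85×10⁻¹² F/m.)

A = (6.05 cm)² = 3.66×10⁻³ m².
Stacked slabs ⇒ two capacitors in series, each with the full plate area.
C₁ = κ₁ε₀A/d₁ = 29.1 × 8.85×10⁻¹² × 3.66×10⁻³ / 4.62×10⁻⁵ = 2.04×10⁻⁸ F.
C₂ = κ₂ε₀A/d₂ = 11.4 × 8.85×10⁻¹² × 3.66×10⁻³ / 8.78×10⁻⁵ = 4.21×10⁻⁹ F.
C = (1/C₁ + 1/C₂)⁻¹ = 3.49×10⁻⁹ F.

3.49 nF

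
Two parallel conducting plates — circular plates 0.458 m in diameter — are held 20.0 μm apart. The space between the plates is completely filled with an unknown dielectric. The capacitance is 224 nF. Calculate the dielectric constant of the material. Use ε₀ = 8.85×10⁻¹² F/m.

A = π(0.458/2 m)² = 0.165 m².
κ = Cd/(ε₀A) = 2.24×10⁻⁷ × 2.00×10⁻⁵ / (8.85×10⁻¹² × 0.165) = 3.07.

3.07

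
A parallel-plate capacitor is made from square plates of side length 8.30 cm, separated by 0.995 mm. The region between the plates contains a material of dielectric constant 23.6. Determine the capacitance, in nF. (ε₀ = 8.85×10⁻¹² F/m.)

C ≈ 1.45 nF

A = (8.30 cm)² = 6.89×10⁻³ m².
C = κε₀A/d = 23.6 × 8.85×10⁻¹² × 6.89×10⁻³ / 9.95×10⁻⁴ = 1.45×10⁻⁹ F.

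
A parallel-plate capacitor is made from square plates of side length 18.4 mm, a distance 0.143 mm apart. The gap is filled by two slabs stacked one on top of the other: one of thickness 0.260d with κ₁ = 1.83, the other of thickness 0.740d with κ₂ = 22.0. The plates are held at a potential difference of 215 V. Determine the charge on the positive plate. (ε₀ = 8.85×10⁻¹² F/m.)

A = (18.4 mm)² = 3.39×10⁻⁴ m².
Stacked slabs ⇒ two capacitors in series, each with the full plate area.
C₁ = κ₁ε₀A/d₁ = 1.83 × 8.85×10⁻¹² × 3.39×10⁻⁴ / 3.72×10⁻⁵ = 1.47×10⁻¹⁰ F.
C₂ = κ₂ε₀A/d₂ = 22.0 × 8.85×10⁻¹² × 3.39×10⁻⁴ / 1.06×10⁻⁴ = 6.23×10⁻¹⁰ F.
C = (1/C₁ + 1/C₂)⁻¹ = 1.19×10⁻¹⁰ F.
Q = CV = 1.19×10⁻¹⁰ × 215 = 2.56×10⁻⁸ C.

25.6 nC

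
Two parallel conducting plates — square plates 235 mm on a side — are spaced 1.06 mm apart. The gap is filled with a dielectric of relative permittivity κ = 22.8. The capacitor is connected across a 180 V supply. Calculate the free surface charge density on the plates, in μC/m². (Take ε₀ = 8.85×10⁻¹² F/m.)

σ ≈ 34.3 μC/m²

A = (235 mm)² = 5.52×10⁻² m².
C = κε₀A/d = 22.8 × 8.85×10⁻¹² × 5.52×10⁻² / 1.06×10⁻³ = 1.05×10⁻⁸ F.
σ = Q/A = CV/A = 1.05×10⁻⁸ × 180 / 5.52×10⁻² = 3.43×10⁻⁵ C/m².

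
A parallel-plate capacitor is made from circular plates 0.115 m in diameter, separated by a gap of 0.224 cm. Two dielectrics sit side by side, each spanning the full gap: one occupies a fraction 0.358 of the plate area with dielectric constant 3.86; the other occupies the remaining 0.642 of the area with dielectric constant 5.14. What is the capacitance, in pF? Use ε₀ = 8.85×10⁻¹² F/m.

A = π(0.115/2 m)² = 1.04×10⁻² m².
Side-by-side slabs ⇒ two capacitors in parallel, each spanning the full gap.
C₁ = κ₁ε₀A₁/d = 3.86 × 8.85×10⁻¹² × 3.72×10⁻³ / 2.24×10⁻³ = 5.67×10⁻¹¹ F.
C₂ = κ₂ε₀A₂/d = 5.14 × 8.85×10⁻¹² × 6.67×10⁻³ / 2.24×10⁻³ = 1.35×10⁻¹⁰ F.
C = C₁ + C₂ = 1.92×10⁻¹⁰ F.

C ≈ 192 pF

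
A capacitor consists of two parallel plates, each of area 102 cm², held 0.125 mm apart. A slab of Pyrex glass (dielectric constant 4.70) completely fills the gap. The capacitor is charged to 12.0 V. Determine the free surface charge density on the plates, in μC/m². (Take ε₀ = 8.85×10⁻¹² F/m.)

A = 102 cm² = 1.02×10⁻² m².
C = κε₀A/d = 4.70 × 8.85×10⁻¹² × 1.02×10⁻² / 1.25×10⁻⁴ = 3.39×10⁻⁹ F.
σ = Q/A = CV/A = 3.39×10⁻⁹ × 12.0 / 1.02×10⁻² = 3.99×10⁻⁶ C/m².

3.99 μC/m²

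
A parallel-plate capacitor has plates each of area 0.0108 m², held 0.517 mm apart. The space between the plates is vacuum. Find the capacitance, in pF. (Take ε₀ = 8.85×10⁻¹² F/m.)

C = ε₀A/d = 8.85×10⁻¹² × 1.08×10⁻² / 5.17×10⁻⁴ = 1.85×10⁻¹⁰ F.

C ≈ 185 pF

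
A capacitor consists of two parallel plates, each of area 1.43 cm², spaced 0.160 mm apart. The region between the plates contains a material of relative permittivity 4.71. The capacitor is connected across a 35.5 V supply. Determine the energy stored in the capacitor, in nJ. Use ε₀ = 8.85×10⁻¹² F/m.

A = 1.43 cm² = 1.43×10⁻⁴ m².
C = κε₀A/d = 4.71 × 8.85×10⁻¹² × 1.43×10⁻⁴ / 1.60×10⁻⁴ = 3.73×10⁻¹¹ F.
U = ½CV² = ½ × 3.73×10⁻¹¹ × (35.5)² = 2.35×10⁻⁸ J.

23.5 nJ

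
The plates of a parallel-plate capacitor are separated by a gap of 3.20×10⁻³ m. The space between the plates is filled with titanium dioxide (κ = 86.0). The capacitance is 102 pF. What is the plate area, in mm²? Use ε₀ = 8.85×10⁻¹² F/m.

A = Cd/(κε₀) = 1.02×10⁻¹⁰ × 3.20×10⁻³ / (86.0 × 8.85×10⁻¹²) = 4.29×10⁻⁴ m².

429 mm²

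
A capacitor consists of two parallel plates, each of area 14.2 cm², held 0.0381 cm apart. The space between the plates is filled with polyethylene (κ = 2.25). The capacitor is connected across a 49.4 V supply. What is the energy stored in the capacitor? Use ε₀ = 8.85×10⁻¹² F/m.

90.6 nJ

A = 14.2 cm² = 1.42×10⁻³ m².
C = κε₀A/d = 2.25 × 8.85×10⁻¹² × 1.42×10⁻³ / 3.81×10⁻⁴ = 7.42×10⁻¹¹ F.
U = ½CV² = ½ × 7.42×10⁻¹¹ × (49.4)² = 9.06×10⁻⁸ J.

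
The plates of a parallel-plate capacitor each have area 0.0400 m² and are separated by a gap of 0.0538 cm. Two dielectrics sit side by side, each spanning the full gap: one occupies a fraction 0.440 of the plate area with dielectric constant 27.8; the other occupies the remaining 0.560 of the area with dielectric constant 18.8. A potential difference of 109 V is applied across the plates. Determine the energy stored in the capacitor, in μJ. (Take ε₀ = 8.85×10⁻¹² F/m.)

U ≈ 89.0 μJ

Side-by-side slabs ⇒ two capacitors in parallel, each spanning the full gap.
C₁ = κ₁ε₀A₁/d = 27.8 × 8.85×10⁻¹² × 1.76×10⁻² / 5.38×10⁻⁴ = 8.05×10⁻⁹ F.
C₂ = κ₂ε₀A₂/d = 18.8 × 8.85×10⁻¹² × 2.24×10⁻² / 5.38×10⁻⁴ = 6.93×10⁻⁹ F.
C = C₁ + C₂ = 1.50×10⁻⁸ F.
U = ½CV² = ½ × 1.50×10⁻⁸ × (109)² = 8.90×10⁻⁵ J.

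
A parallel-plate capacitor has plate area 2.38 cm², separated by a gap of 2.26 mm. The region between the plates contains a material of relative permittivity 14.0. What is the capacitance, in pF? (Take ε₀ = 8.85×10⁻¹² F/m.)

C ≈ 13.0 pF

A = 2.38 cm² = 2.38×10⁻⁴ m².
C = κε₀A/d = 14.0 × 8.85×10⁻¹² × 2.38×10⁻⁴ / 2.26×10⁻³ = 1.30×10⁻¹¹ F.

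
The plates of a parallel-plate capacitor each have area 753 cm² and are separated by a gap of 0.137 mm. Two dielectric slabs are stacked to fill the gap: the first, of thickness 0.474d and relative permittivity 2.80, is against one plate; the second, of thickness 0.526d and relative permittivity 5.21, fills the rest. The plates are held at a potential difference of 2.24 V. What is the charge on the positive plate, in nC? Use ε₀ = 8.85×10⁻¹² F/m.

A = 753 cm² = 7.53×10⁻² m².
Stacked slabs ⇒ two capacitors in series, each with the full plate area.
C₁ = κ₁ε₀A/d₁ = 2.80 × 8.85×10⁻¹² × 7.53×10⁻² / 6.49×10⁻⁵ = 2.87×10⁻⁸ F.
C₂ = κ₂ε₀A/d₂ = 5.21 × 8.85×10⁻¹² × 7.53×10⁻² / 7.21×10⁻⁵ = 4.82×10⁻⁸ F.
C = (1/C₁ + 1/C₂)⁻¹ = 1.80×10⁻⁸ F.
Q = CV = 1.80×10⁻⁸ × 2.24 = 4.03×10⁻⁸ C.

40.3 nC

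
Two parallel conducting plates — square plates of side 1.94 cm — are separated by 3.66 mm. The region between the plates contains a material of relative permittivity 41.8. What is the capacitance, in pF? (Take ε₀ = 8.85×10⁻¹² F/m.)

38.0 pF

A = (1.94 cm)² = 3.76×10⁻⁴ m².
C = κε₀A/d = 41.8 × 8.85×10⁻¹² × 3.76×10⁻⁴ / 3.66×10⁻³ = 3.80×10⁻¹¹ F.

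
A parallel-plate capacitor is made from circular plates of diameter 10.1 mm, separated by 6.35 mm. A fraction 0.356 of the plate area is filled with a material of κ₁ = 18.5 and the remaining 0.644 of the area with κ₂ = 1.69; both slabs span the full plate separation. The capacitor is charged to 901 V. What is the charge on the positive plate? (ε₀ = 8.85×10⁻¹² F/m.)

Q ≈ 0.772 nC

A = π(10.1/2 mm)² = 8.01×10⁻⁵ m².
Side-by-side slabs ⇒ two capacitors in parallel, each spanning the full gap.
C₁ = κ₁ε₀A₁/d = 18.5 × 8.85×10⁻¹² × 2.85×10⁻⁵ / 6.35×10⁻³ = 7.35×10⁻¹³ F.
C₂ = κ₂ε₀A₂/d = 1.69 × 8.85×10⁻¹² × 5.16×10⁻⁵ / 6.35×10⁻³ = 1.22×10⁻¹³ F.
C = C₁ + C₂ = 8.57×10⁻¹³ F.
Q = CV = 8.57×10⁻¹³ × 901 = 7.72×10⁻¹⁰ C.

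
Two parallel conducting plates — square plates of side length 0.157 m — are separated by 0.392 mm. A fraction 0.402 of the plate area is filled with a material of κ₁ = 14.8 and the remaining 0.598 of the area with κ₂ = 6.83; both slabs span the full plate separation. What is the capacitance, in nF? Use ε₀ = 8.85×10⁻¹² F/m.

A = (0.157 m)² = 2.46×10⁻² m².
Side-by-side slabs ⇒ two capacitors in parallel, each spanning the full gap.
C₁ = κ₁ε₀A₁/d = 14.8 × 8.85×10⁻¹² × 9.91×10⁻³ / 3.92×10⁻⁴ = 3.31×10⁻⁹ F.
C₂ = κ₂ε₀A₂/d = 6.83 × 8.85×10⁻¹² × 1.47×10⁻² / 3.92×10⁻⁴ = 2.27×10⁻⁹ F.
C = C₁ + C₂ = 5.58×10⁻⁹ F.

C ≈ 5.58 nF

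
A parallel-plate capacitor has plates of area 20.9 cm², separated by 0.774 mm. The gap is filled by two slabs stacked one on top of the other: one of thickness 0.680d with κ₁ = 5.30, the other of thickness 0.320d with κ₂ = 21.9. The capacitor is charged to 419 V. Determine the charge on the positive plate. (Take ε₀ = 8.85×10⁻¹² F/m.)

A = 20.9 cm² = 2.09×10⁻³ m².
Stacked slabs ⇒ two capacitors in series, each with the full plate area.
C₁ = κ₁ε₀A/d₁ = 5.30 × 8.85×10⁻¹² × 2.09×10⁻³ / 5.26×10⁻⁴ = 1.86×10⁻¹⁰ F.
C₂ = κ₂ε₀A/d₂ = 21.9 × 8.85×10⁻¹² × 2.09×10⁻³ / 2.48×10⁻⁴ = 1.64×10⁻⁹ F.
C = (1/C₁ + 1/C₂)⁻¹ = 1.67×10⁻¹⁰ F.
Q = CV = 1.67×10⁻¹⁰ × 419 = 7.01×10⁻⁸ C.

70.1 nC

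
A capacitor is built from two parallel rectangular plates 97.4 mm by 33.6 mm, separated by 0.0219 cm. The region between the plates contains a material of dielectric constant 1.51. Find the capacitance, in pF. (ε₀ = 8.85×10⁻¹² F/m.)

A = 97.4 × 33.6 mm² = 3.27×10⁻³ m².
C = κε₀A/d = 1.51 × 8.85×10⁻¹² × 3.27×10⁻³ / 2.19×10⁻⁴ = 2.00×10⁻¹⁰ F.

C ≈ 200 pF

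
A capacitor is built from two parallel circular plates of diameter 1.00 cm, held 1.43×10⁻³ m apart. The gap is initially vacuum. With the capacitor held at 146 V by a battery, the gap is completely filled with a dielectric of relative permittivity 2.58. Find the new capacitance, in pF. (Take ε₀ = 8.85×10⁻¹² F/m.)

A = π(1.00/2 cm)² = 7.85×10⁻⁵ m².
Initially C₁ = ε₀A/d = 8.85×10⁻¹² × 7.85×10⁻⁵ / 1.43×10⁻³ = 4.86×10⁻¹³ F.
C = κε₀A/d scales with κ, so C₂/C₁ = κ = 2.58.
C₂ = 2.58 × 4.86×10⁻¹³ = 1.25×10⁻¹² F.

1.25 pF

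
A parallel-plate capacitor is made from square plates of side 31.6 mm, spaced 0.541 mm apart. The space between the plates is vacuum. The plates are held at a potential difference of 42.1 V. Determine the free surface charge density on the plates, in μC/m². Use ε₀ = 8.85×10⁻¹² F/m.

A = (31.6 mm)² = 9.99×10⁻⁴ m².
C = ε₀A/d = 8.85×10⁻¹² × 9.99×10⁻⁴ / 5.41×10⁻⁴ = 1.63×10⁻¹¹ F.
σ = Q/A = CV/A = 1.63×10⁻¹¹ × 42.1 / 9.99×10⁻⁴ = 6.89×10⁻⁷ C/m².

0.689 μC/m²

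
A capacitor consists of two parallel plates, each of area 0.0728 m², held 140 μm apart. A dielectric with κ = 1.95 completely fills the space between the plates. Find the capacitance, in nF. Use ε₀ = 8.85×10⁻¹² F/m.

8.97 nF

C = κε₀A/d = 1.95 × 8.85×10⁻¹² × 7.28×10⁻² / 1.40×10⁻⁴ = 8.97×10⁻⁹ F.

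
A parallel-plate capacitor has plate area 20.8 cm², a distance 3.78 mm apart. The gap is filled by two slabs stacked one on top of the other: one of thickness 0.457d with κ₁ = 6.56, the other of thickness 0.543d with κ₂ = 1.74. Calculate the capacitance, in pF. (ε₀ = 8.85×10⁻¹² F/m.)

12.8 pF

A = 20.8 cm² = 2.08×10⁻³ m².
Stacked slabs ⇒ two capacitors in series, each with the full plate area.
C₁ = κ₁ε₀A/d₁ = 6.56 × 8.85×10⁻¹² × 2.08×10⁻³ / 1.73×10⁻³ = 6.99×10⁻¹¹ F.
C₂ = κ₂ε₀A/d₂ = 1.74 × 8.85×10⁻¹² × 2.08×10⁻³ / 2.05×10⁻³ = 1.56×10⁻¹¹ F.
C = (1/C₁ + 1/C₂)⁻¹ = 1.28×10⁻¹¹ F.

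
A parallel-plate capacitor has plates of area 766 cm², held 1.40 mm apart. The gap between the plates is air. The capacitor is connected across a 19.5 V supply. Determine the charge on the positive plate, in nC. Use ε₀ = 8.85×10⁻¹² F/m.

9.44 nC

A = 766 cm² = 7.66×10⁻² m².
C = ε₀A/d = 8.85×10⁻¹² × 7.66×10⁻² / 1.40×10⁻³ = 4.84×10⁻¹⁰ F.
Q = CV = 4.84×10⁻¹⁰ × 19.5 = 9.44×10⁻⁹ C.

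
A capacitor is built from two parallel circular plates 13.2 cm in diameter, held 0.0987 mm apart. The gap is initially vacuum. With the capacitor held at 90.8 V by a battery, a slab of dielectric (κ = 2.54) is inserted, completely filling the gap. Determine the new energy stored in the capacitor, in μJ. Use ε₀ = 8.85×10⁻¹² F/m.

U ≈ 12.8 μJ

A = π(13.2/2 cm)² = 1.37×10⁻² m².
Initially C₁ = ε₀A/d = 8.85×10⁻¹² × 1.37×10⁻² / 9.87×10⁻⁵ = 1.23×10⁻⁹ F.
U₁ = 5.06×10⁻⁶ J.
Battery connected ⇒ V is held fixed. C₂ = 2.54 C₁ and U = ½CV², so U₂/U₁ = C₂/C₁ = 2.54.
U₂ = 2.54 × 5.06×10⁻⁶ = 1.28×10⁻⁵ J.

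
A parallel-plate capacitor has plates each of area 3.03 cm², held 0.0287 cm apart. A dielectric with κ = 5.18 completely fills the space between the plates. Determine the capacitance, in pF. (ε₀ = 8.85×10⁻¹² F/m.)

A = 3.03 cm² = 3.03×10⁻⁴ m².
C = κε₀A/d = 5.18 × 8.85×10⁻¹² × 3.03×10⁻⁴ / 2.87×10⁻⁴ = 4.84×10⁻¹¹ F.

48.4 pF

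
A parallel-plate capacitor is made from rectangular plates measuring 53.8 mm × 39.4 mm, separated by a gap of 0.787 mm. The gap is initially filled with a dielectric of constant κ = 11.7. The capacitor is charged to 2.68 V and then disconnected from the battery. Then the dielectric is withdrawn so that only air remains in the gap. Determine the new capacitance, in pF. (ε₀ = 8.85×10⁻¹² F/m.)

A = 53.8 × 39.4 mm² = 2.12×10⁻³ m².
Initially C₁ = κε₀A/d = 11.7 × 8.85×10⁻¹² × 2.12×10⁻³ / 7.87×10⁻⁴ = 2.79×10⁻¹⁰ F.
C = κε₀A/d scales with κ, so C₂/C₁ = 1/κ = 1/11.7 = 0.0855.
C₂ = 0.0855 × 2.79×10⁻¹⁰ = 2.38×10⁻¹¹ F.

C ≈ 23.8 pF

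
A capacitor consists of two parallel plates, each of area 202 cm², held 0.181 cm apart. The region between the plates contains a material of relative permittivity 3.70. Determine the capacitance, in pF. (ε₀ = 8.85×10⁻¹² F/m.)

C ≈ 365 pF

A = 202 cm² = 2.02×10⁻² m².
C = κε₀A/d = 3.70 × 8.85×10⁻¹² × 2.02×10⁻² / 1.81×10⁻³ = 3.65×10⁻¹⁰ F.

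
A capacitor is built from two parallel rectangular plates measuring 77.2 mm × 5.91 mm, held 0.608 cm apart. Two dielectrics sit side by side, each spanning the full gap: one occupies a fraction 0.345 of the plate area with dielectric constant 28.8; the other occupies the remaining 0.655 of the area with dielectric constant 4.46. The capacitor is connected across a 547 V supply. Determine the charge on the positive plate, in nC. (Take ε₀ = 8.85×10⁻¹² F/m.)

Q ≈ 4.67 nC

A = 77.2 × 5.91 mm² = 4.56×10⁻⁴ m².
Side-by-side slabs ⇒ two capacitors in parallel, each spanning the full gap.
C₁ = κ₁ε₀A₁/d = 28.8 × 8.85×10⁻¹² × 1.57×10⁻⁴ / 6.08×10⁻³ = 6.60×10⁻¹² F.
C₂ = κ₂ε₀A₂/d = 4.46 × 8.85×10⁻¹² × 2.99×10⁻⁴ / 6.08×10⁻³ = 1.94×10⁻¹² F.
C = C₁ + C₂ = 8.54×10⁻¹² F.
Q = CV = 8.54×10⁻¹² × 547 = 4.67×10⁻⁹ C.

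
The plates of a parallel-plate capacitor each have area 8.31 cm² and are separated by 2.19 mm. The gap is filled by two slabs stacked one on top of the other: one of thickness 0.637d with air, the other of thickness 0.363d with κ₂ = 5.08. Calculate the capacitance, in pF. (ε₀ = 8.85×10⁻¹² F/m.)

A = 8.31 cm² = 8.31×10⁻⁴ m².
Stacked slabs ⇒ two capacitors in series, each with the full plate area.
C₁ = κ₁ε₀A/d₁ = 1.00 × 8.85×10⁻¹² × 8.31×10⁻⁴ / 1.40×10⁻³ = 5.27×10⁻¹² F.
C₂ = κ₂ε₀A/d₂ = 5.08 × 8.85×10⁻¹² × 8.31×10⁻⁴ / 7.95×10⁻⁴ = 4.70×10⁻¹¹ F.
C = (1/C₁ + 1/C₂)⁻¹ = 4.74×10⁻¹² F.

C ≈ 4.74 pF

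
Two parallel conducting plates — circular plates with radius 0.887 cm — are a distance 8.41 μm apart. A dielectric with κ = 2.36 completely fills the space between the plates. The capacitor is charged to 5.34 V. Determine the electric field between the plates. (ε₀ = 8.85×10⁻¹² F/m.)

0.635 MV/m

E = V/d = 5.34 / 8.41×10⁻⁶ = 6.35×10⁵ V/m.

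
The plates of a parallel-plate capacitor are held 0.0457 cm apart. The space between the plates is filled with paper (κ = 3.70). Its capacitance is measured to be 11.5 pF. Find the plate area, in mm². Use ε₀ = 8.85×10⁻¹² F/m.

A = Cd/(κε₀) = 1.15×10⁻¹¹ × 4.57×10⁻⁴ / (3.70 × 8.85×10⁻¹²) = 1.60×10⁻⁴ m².

160 mm²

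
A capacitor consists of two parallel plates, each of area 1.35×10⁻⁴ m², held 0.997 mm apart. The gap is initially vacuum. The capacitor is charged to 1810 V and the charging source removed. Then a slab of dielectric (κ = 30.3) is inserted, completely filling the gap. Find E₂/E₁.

E₂/E₁ ≈ 0.0330

Isolated ⇒ Q is held fixed.
V₂ = Q/C₂ = V₁/30.3; E = V/d, so E₂/E₁ = (V₂/V₁)(d₁/d₂) = 0.0330.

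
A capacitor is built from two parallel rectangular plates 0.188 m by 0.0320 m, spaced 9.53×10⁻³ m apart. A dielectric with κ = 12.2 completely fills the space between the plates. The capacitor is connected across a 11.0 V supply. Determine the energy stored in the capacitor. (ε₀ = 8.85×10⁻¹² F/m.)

4.12 nJ

A = 0.188 × 0.0320 m² = 6.02×10⁻³ m².
C = κε₀A/d = 12.2 × 8.85×10⁻¹² × 6.02×10⁻³ / 9.53×10⁻³ = 6.82×10⁻¹¹ F.
U = ½CV² = ½ × 6.82×10⁻¹¹ × (11.0)² = 4.12×10⁻⁹ J.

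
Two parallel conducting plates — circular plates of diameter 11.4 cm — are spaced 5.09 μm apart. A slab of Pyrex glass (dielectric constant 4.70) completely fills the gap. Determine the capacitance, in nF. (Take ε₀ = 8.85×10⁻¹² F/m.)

C ≈ 83.4 nF

A = π(11.4/2 cm)² = 1.02×10⁻² m².
C = κε₀A/d = 4.70 × 8.85×10⁻¹² × 1.02×10⁻² / 5.09×10⁻⁶ = 8.34×10⁻⁸ F.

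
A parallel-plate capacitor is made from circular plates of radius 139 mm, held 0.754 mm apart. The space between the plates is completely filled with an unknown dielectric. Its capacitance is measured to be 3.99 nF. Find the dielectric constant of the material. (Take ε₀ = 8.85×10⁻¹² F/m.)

A = π(139 mm)² = 6.07×10⁻² m².
κ = Cd/(ε₀A) = 3.99×10⁻⁹ × 7.54×10⁻⁴ / (8.85×10⁻¹² × 6.07×10⁻²) = 5.60.

5.60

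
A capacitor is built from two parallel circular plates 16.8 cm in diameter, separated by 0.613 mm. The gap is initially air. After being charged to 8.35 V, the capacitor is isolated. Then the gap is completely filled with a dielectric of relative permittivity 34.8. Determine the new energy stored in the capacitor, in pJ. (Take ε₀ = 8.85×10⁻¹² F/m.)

U ≈ 321 pJ

A = π(16.8/2 cm)² = 2.22×10⁻² m².
Initially C₁ = ε₀A/d = 8.85×10⁻¹² × 2.22×10⁻² / 6.13×10⁻⁴ = 3.20×10⁻¹⁰ F.
U₁ = 1.12×10⁻⁸ J.
Isolated ⇒ Q is held fixed. C₂ = 34.8 C₁ and U = Q²/(2C), so U₂/U₁ = C₁/C₂ = 0.0287.
U₂ = 0.0287 × 1.12×10⁻⁸ = 3.21×10⁻¹⁰ J.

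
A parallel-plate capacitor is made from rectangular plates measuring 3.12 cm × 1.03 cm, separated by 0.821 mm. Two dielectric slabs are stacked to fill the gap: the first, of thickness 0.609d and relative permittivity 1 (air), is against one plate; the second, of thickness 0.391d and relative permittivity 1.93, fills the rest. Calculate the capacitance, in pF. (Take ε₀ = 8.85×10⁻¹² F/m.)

C ≈ 4.27 pF

A = 3.12 × 1.03 cm² = 3.21×10⁻⁴ m².
Stacked slabs ⇒ two capacitors in series, each with the full plate area.
C₁ = κ₁ε₀A/d₁ = 1.00 × 8.85×10⁻¹² × 3.21×10⁻⁴ / 5.00×10⁻⁴ = 5.69×10⁻¹² F.
C₂ = κ₂ε₀A/d₂ = 1.93 × 8.85×10⁻¹² × 3.21×10⁻⁴ / 3.21×10⁻⁴ = 1.71×10⁻¹¹ F.
C = (1/C₁ + 1/C₂)⁻¹ = 4.27×10⁻¹² F.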